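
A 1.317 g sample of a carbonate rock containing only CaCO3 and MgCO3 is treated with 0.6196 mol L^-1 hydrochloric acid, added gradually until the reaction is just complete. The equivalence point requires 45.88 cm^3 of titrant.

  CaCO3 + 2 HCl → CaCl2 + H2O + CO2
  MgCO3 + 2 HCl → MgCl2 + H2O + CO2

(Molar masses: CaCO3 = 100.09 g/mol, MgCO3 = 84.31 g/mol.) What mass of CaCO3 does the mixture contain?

n(HCl) = 0.04588 × 0.6196 = 0.02843 mol
Let x = n(CaCO3), y = n(MgCO3).
Titrant: 2x + 2y = 0.02843;  mass: 100.09x + 84.31y = 1.317
Solving, x = 7.519 × 10^-3 mol, y = 6.695 × 10^-3 mol
mass of CaCO3 = 7.519 × 10^-3 × 100.09 = 0.7526 g

0.7526 g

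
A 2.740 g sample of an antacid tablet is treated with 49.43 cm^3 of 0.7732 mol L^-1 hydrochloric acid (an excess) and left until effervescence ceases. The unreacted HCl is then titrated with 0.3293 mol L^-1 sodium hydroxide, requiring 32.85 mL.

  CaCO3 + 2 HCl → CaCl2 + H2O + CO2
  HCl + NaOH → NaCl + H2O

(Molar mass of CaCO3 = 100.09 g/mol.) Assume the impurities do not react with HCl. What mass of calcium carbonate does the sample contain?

1.371 g

n(HCl) added = 0.04943 × 0.7732 = 0.03822 mol
n(NaOH) used in back-titration = 0.03285 × 0.3293 = 0.01082 mol
n(HCl) left over = 0.01082 mol (1:1 ratio)
n(HCl) consumed by analyte = 0.03822 − 0.01082 = 0.02740 mol
From the 1:2 ratio, n(CaCO3) = 1/2 × 0.02740 = 0.01370 mol
mass of CaCO3 = 0.01370 × 100.09 = 1.371 g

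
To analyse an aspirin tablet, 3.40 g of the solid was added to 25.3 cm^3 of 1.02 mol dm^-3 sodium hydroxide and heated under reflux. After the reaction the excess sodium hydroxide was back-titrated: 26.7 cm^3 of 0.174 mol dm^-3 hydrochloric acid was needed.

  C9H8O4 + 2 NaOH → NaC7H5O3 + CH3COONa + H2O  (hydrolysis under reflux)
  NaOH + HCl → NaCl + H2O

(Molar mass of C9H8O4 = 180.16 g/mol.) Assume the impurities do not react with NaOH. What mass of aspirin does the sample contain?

n(NaOH) added = 0.0253 × 1.02 = 0.0258 mol
n(HCl) used in back-titration = 0.0267 × 0.174 = 4.65 × 10^-3 mol
n(NaOH) left over = 4.65 × 10^-3 mol (1:1 ratio)
n(NaOH) consumed by analyte = 0.0258 − 4.65 × 10^-3 = 0.0212 mol
From the 1:2 ratio, n(C9H8O4) = 1/2 × 0.0212 = 0.0106 mol
mass of C9H8O4 = 0.0106 × 180.16 = 1.91 g

1.91 g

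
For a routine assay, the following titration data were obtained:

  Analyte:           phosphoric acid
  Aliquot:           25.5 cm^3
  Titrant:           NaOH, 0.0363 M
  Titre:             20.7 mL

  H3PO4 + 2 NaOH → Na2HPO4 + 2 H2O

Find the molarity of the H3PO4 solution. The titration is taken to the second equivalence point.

n(NaOH) = 0.0207 L × 0.0363 mol/L = 7.51 × 10^-4 mol
From the 1:2 mole ratio, n(H3PO4) = 1/2 × 7.51 × 10^-4 = 3.76 × 10^-4 mol
[H3PO4] = 3.76 × 10^-4 mol / 0.0255 L = 0.0147 mol/L

0.0147 M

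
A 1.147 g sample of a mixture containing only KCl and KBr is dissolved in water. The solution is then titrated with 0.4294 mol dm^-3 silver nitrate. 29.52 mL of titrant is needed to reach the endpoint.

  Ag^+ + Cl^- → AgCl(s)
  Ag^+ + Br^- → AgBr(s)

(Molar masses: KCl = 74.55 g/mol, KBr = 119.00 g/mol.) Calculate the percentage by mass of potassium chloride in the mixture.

52.85 %

n(AgNO3) = 0.02952 × 0.4294 = 0.01268 mol
Let x = n(KCl), y = n(KBr).
Titrant: 1x + 1y = 0.01268;  mass: 74.55x + 119.00y = 1.147
Solving, x = 8.131 × 10^-3 mol, y = 4.545 × 10^-3 mol
mass of KCl = 8.131 × 10^-3 × 74.55 = 0.6062 g
% KCl = 0.6062 / 1.147 × 100 = 52.85 %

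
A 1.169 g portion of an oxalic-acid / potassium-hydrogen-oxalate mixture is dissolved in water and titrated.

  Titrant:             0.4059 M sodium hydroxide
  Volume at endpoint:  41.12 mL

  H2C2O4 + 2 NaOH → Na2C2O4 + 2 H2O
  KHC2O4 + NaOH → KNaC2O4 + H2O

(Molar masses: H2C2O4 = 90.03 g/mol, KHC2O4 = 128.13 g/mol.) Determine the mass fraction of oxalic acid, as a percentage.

44.92 %

n(NaOH) = 0.04112 × 0.4059 = 0.01669 mol
Let x = n(H2C2O4), y = n(KHC2O4).
Titrant: 2x + 1y = 0.01669;  mass: 90.03x + 128.13y = 1.169
Solving, x = 5.833 × 10^-3 mol, y = 5.025 × 10^-3 mol
mass of H2C2O4 = 5.833 × 10^-3 × 90.03 = 0.5251 g
% H2C2O4 = 0.5251 / 1.169 × 100 = 44.92 %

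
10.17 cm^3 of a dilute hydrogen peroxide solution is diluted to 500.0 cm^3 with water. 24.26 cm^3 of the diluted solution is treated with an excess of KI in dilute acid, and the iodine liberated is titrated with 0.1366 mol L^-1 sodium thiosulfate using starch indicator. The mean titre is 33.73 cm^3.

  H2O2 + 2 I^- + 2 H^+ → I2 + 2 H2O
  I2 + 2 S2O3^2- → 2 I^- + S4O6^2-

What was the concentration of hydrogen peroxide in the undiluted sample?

4.669 mol/L

n(S2O3^2-) = 0.03373 × 0.1366 = 4.608 × 10^-3 mol
n(I2) = n(S2O3^2-)/2 = 2.304 × 10^-3 mol
n(H2O2) in the aliquot = 2.304 × 10^-3 mol (1:1 ratio)
[H2O2]_dilute = 2.304 × 10^-3 / 0.02426 = 0.09496 mol/L
[H2O2]_original = 0.09496 × 500.0/10.17 = 4.669 mol/L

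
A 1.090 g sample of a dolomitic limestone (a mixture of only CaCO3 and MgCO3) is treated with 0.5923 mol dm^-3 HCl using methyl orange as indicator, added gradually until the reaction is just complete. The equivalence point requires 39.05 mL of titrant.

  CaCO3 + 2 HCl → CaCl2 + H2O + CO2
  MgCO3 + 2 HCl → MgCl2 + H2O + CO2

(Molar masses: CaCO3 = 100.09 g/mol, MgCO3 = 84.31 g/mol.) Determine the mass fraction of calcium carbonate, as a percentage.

n(HCl) = 0.03905 × 0.5923 = 0.02313 mol
Let x = n(CaCO3), y = n(MgCO3).
Titrant: 2x + 2y = 0.02313;  mass: 100.09x + 84.31y = 1.090
Solving, x = 7.287 × 10^-3 mol, y = 4.278 × 10^-3 mol
mass of CaCO3 = 7.287 × 10^-3 × 100.09 = 0.7293 g
% CaCO3 = 0.7293 / 1.090 × 100 = 66.91 %

66.91 %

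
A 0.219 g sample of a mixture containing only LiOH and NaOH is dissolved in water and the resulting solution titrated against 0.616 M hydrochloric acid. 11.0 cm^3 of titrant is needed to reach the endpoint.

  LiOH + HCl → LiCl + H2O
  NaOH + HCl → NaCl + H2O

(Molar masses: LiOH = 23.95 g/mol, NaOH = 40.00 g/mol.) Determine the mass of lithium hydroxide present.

n(HCl) = 0.0110 × 0.616 = 6.78 × 10^-3 mol
Let x = n(LiOH), y = n(NaOH).
Titrant: 1x + 1y = 6.78 × 10^-3;  mass: 23.95x + 40.00y = 0.219
Solving, x = 3.24 × 10^-3 mol, y = 3.53 × 10^-3 mol
mass of LiOH = 3.24 × 10^-3 × 23.95 = 0.0777 g

0.0777 g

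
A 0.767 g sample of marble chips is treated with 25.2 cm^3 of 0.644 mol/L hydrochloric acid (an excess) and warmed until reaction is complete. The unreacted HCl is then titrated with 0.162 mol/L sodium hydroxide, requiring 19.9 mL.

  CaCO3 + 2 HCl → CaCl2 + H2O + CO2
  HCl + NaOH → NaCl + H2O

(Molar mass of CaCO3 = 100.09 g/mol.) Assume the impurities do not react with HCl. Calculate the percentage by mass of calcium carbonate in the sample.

84.9 %

n(HCl) added = 0.0252 × 0.644 = 0.0162 mol
n(NaOH) used in back-titration = 0.0199 × 0.162 = 3.22 × 10^-3 mol
n(HCl) left over = 3.22 × 10^-3 mol (1:1 ratio)
n(HCl) consumed by analyte = 0.0162 − 3.22 × 10^-3 = 0.0130 mol
From the 1:2 ratio, n(CaCO3) = 1/2 × 0.0130 = 6.50 × 10^-3 mol
mass of CaCO3 = 6.50 × 10^-3 × 100.09 = 0.651 g
% CaCO3 = 0.651 / 0.767 × 100 = 84.9 %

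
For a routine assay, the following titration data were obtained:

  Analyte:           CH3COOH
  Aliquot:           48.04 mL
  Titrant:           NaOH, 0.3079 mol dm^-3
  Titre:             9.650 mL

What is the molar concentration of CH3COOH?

CH3COOH + NaOH → CH3COONa + H2O
n(NaOH) = 0.009650 L × 0.3079 mol/L = 2.971 × 10^-3 mol
n(CH3COOH) = 2.971 × 10^-3 mol (1:1 mole ratio)
[CH3COOH] = 2.971 × 10^-3 mol / 0.04804 L = 0.06185 mol/L

0.06185 mol/L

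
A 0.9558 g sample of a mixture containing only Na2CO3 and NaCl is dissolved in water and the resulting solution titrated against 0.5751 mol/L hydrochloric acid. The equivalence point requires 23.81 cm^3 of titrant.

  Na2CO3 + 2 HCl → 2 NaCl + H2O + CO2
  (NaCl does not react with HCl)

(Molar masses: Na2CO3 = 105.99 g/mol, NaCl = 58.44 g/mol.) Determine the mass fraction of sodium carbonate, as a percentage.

n(HCl) = 0.02381 × 0.5751 = 0.01369 mol
Let x = n(Na2CO3), y = n(NaCl).
Titrant: 2x = 0.01369;  mass: 105.99x + 58.44y = 0.9558
Solving, x = 6.847 × 10^-3 mol, y = 3.938 × 10^-3 mol
mass of Na2CO3 = 6.847 × 10^-3 × 105.99 = 0.7257 g
% Na2CO3 = 0.7257 / 0.9558 × 100 = 75.92 %

75.92 %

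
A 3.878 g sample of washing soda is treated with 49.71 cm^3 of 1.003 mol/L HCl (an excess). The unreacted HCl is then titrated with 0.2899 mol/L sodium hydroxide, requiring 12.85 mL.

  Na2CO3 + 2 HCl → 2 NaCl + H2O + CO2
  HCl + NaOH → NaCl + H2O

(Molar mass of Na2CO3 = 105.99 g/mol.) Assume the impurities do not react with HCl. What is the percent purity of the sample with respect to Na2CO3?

63.04 %

n(HCl) added = 0.04971 × 1.003 = 0.04986 mol
n(NaOH) used in back-titration = 0.01285 × 0.2899 = 3.725 × 10^-3 mol
n(HCl) left over = 3.725 × 10^-3 mol (1:1 ratio)
n(HCl) consumed by analyte = 0.04986 − 3.725 × 10^-3 = 0.04613 mol
From the 1:2 ratio, n(Na2CO3) = 1/2 × 0.04613 = 0.02307 mol
mass of Na2CO3 = 0.02307 × 105.99 = 2.445 g
% Na2CO3 = 2.445 / 3.878 × 100 = 63.04 %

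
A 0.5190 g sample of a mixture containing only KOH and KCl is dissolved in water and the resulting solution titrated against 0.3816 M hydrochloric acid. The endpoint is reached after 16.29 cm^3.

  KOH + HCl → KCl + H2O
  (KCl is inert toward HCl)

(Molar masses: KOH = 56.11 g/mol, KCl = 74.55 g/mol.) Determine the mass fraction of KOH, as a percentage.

67.21 %

n(HCl) = 0.01629 × 0.3816 = 6.216 × 10^-3 mol
Let x = n(KOH), y = n(KCl).
Titrant: 1x = 6.216 × 10^-3;  mass: 56.11x + 74.55y = 0.5190
Solving, x = 6.216 × 10^-3 mol, y = 2.283 × 10^-3 mol
mass of KOH = 6.216 × 10^-3 × 56.11 = 0.3488 g
% KOH = 0.3488 / 0.5190 × 100 = 67.21 %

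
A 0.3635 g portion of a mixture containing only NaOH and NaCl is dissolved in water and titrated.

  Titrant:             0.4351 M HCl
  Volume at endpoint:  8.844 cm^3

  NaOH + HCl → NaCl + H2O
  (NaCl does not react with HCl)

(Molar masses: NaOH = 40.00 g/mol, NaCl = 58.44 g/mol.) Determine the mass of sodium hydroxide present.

n(HCl) = 0.008844 × 0.4351 = 3.848 × 10^-3 mol
Let x = n(NaOH), y = n(NaCl).
Titrant: 1x = 3.848 × 10^-3;  mass: 40.00x + 58.44y = 0.3635
Solving, x = 3.848 × 10^-3 mol, y = 3.586 × 10^-3 mol
mass of NaOH = 3.848 × 10^-3 × 40.00 = 0.1539 g

0.1539 g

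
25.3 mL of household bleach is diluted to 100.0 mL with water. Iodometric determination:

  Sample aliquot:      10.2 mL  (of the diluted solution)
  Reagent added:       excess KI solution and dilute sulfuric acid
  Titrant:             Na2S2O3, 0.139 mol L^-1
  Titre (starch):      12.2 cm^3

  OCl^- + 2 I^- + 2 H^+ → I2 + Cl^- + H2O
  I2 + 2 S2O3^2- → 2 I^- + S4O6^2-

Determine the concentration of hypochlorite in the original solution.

0.329 mol/L

n(S2O3^2-) = 0.0122 × 0.139 = 1.70 × 10^-3 mol
n(I2) = n(S2O3^2-)/2 = 8.48 × 10^-4 mol
n(OCl^-) in the aliquot = 8.48 × 10^-4 mol (1:1 ratio)
[OCl^-]_dilute = 8.48 × 10^-4 / 0.0102 = 0.0831 mol/L
[OCl^-]_original = 0.0831 × 100.0/25.3 = 0.329 mol/L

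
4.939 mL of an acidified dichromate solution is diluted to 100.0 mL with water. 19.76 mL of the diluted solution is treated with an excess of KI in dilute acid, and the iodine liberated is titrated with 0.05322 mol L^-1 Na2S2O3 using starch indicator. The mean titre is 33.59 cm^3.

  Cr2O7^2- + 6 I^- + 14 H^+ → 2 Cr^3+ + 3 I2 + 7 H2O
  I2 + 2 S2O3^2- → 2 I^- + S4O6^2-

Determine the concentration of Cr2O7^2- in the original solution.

n(S2O3^2-) = 0.03359 × 0.05322 = 1.788 × 10^-3 mol
n(I2) = n(S2O3^2-)/2 = 8.938 × 10^-4 mol
From the 1:3 ratio, n(Cr2O7^2-) in the aliquot = 1/3 × 8.938 × 10^-4 = 2.979 × 10^-4 mol
[Cr2O7^2-]_dilute = 2.979 × 10^-4 / 0.01976 = 0.01508 mol/L
[Cr2O7^2-]_original = 0.01508 × 100.0/4.939 = 0.3053 mol/L

0.3053 mol/L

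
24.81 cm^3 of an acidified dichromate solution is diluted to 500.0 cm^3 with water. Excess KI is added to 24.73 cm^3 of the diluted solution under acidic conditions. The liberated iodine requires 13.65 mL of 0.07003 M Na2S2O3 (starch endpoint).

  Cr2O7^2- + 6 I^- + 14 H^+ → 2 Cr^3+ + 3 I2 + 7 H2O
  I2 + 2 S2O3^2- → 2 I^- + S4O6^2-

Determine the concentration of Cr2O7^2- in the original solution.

0.1298 M

n(S2O3^2-) = 0.01365 × 0.07003 = 9.559 × 10^-4 mol
n(I2) = n(S2O3^2-)/2 = 4.780 × 10^-4 mol
From the 1:3 ratio, n(Cr2O7^2-) in the aliquot = 1/3 × 4.780 × 10^-4 = 1.593 × 10^-4 mol
[Cr2O7^2-]_dilute = 1.593 × 10^-4 / 0.02473 = 0.006442 mol/L
[Cr2O7^2-]_original = 0.006442 × 500.0/24.81 = 0.1298 mol/L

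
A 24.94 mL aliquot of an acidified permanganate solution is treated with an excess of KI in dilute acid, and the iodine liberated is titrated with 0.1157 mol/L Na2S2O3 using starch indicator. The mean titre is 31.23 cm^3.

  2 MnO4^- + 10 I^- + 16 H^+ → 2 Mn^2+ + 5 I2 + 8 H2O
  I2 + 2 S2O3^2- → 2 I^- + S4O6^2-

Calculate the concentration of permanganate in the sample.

0.02898 mol/L

n(S2O3^2-) = 0.03123 × 0.1157 = 3.613 × 10^-3 mol
n(I2) = n(S2O3^2-)/2 = 1.807 × 10^-3 mol
From the 2:5 ratio, n(MnO4^-) in the aliquot = 2/5 × 1.807 × 10^-3 = 7.227 × 10^-4 mol
[MnO4^-] = 7.227 × 10^-4 / 0.02494 = 0.02898 mol/L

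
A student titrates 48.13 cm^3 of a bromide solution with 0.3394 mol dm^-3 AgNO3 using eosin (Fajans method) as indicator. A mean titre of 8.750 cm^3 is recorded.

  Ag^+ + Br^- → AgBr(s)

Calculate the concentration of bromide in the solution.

0.06170 mol/L

n(AgNO3) = 0.008750 L × 0.3394 mol/L = 2.970 × 10^-3 mol
n(Br-) = 2.970 × 10^-3 mol (1:1 mole ratio)
[Br-] = 2.970 × 10^-3 mol / 0.04813 L = 0.06170 mol/L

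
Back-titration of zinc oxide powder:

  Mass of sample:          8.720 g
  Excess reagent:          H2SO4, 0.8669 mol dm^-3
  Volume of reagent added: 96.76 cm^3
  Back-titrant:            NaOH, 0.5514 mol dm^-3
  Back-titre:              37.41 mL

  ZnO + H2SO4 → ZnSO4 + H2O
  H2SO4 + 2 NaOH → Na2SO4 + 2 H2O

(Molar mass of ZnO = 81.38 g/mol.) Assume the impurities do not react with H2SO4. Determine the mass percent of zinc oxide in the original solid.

68.66 %

n(H2SO4) added = 0.09676 × 0.8669 = 0.08388 mol
n(NaOH) used in back-titration = 0.03741 × 0.5514 = 0.02063 mol
From the 1:2 ratio, n(H2SO4) left over = 1/2 × 0.02063 = 0.01031 mol
n(H2SO4) consumed by analyte = 0.08388 − 0.01031 = 0.07357 mol
n(ZnO) = 0.07357 mol (1:1 ratio)
mass of ZnO = 0.07357 × 81.38 = 5.987 g
% ZnO = 5.987 / 8.720 × 100 = 68.66 %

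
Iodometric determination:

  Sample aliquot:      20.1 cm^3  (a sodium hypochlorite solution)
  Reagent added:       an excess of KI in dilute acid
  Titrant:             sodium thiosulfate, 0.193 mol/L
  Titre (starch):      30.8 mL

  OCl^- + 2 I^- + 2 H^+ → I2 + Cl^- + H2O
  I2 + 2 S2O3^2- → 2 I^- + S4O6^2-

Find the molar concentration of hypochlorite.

0.148 mol/L

n(S2O3^2-) = 0.0308 × 0.193 = 5.94 × 10^-3 mol
n(I2) = n(S2O3^2-)/2 = 2.97 × 10^-3 mol
n(OCl^-) in the aliquot = 2.97 × 10^-3 mol (1:1 ratio)
[OCl^-] = 2.97 × 10^-3 / 0.0201 = 0.148 mol/L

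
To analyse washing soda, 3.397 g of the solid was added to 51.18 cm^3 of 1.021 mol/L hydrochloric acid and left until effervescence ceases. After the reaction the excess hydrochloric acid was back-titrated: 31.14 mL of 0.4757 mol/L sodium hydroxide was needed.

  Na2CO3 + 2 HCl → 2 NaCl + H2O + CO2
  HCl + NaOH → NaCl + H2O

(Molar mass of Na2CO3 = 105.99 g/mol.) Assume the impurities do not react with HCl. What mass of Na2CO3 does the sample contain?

n(HCl) added = 0.05118 × 1.021 = 0.05225 mol
n(NaOH) used in back-titration = 0.03114 × 0.4757 = 0.01481 mol
n(HCl) left over = 0.01481 mol (1:1 ratio)
n(HCl) consumed by analyte = 0.05225 − 0.01481 = 0.03744 mol
From the 1:2 ratio, n(Na2CO3) = 1/2 × 0.03744 = 0.01872 mol
mass of Na2CO3 = 0.01872 × 105.99 = 1.984 g

1.984 g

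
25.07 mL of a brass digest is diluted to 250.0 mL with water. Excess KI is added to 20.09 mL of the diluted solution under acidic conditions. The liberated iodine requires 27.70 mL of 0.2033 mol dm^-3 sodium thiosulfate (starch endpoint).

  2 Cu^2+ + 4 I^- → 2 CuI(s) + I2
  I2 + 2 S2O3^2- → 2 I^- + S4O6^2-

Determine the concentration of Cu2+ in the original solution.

n(S2O3^2-) = 0.02770 × 0.2033 = 5.631 × 10^-3 mol
n(I2) = n(S2O3^2-)/2 = 2.816 × 10^-3 mol
From the 2:1 ratio, n(Cu2+) in the aliquot = 2/1 × 2.816 × 10^-3 = 5.631 × 10^-3 mol
[Cu2+]_dilute = 5.631 × 10^-3 / 0.02009 = 0.2803 mol/L
[Cu2+]_original = 0.2803 × 250.0/25.07 = 2.795 mol/L

2.795 mol/L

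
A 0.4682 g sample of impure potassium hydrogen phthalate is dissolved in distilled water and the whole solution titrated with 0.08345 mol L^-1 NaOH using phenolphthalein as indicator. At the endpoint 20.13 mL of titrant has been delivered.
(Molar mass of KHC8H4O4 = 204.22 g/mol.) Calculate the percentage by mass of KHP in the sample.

KHC8H4O4 + NaOH → KNaC8H4O4 + H2O
n(NaOH) = 0.02013 L × 0.08345 mol/L = 1.680 × 10^-3 mol
n(KHC8H4O4) = 1.680 × 10^-3 mol (1:1 ratio)
mass of KHC8H4O4 = 1.680 × 10^-3 × 204.22 g/mol = 0.3431 g
% KHC8H4O4 = 0.3431 / 0.4682 × 100 = 73.27 %

73.27 %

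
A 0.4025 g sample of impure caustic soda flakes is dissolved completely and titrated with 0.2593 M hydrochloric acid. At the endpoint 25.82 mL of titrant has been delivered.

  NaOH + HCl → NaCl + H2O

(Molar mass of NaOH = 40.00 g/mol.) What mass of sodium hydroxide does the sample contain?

n(HCl) = 0.02582 L × 0.2593 mol/L = 6.695 × 10^-3 mol
n(NaOH) = 6.695 × 10^-3 mol (1:1 ratio)
mass of NaOH = 6.695 × 10^-3 × 40.00 g/mol = 0.2678 g

0.2678 g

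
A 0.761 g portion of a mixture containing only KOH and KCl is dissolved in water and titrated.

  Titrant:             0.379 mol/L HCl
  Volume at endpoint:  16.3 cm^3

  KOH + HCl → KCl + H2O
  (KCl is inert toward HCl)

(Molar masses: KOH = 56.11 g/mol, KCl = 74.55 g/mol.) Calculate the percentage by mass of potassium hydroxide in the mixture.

n(HCl) = 0.0163 × 0.379 = 6.18 × 10^-3 mol
Let x = n(KOH), y = n(KCl).
Titrant: 1x = 6.18 × 10^-3;  mass: 56.11x + 74.55y = 0.761
Solving, x = 6.18 × 10^-3 mol, y = 5.56 × 10^-3 mol
mass of KOH = 6.18 × 10^-3 × 56.11 = 0.347 g
% KOH = 0.347 / 0.761 × 100 = 45.5 %

45.5 %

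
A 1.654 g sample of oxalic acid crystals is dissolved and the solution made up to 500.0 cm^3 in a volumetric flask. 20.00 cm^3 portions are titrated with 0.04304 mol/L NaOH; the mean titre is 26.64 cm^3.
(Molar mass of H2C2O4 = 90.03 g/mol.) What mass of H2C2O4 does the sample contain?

H2C2O4 + 2 NaOH → Na2C2O4 + 2 H2O
n(NaOH) per titration = 0.02664 × 0.04304 = 1.147 × 10^-3 mol
From the 1:2 ratio, n(H2C2O4) in each aliquot = 1/2 × 1.147 × 10^-3 = 5.733 × 10^-4 mol
n(H2C2O4) in the whole flask = 5.733 × 10^-4 × 500.0/20.00 = 0.01433 mol
mass of H2C2O4 = 0.01433 × 90.03 = 1.290 g

1.290 g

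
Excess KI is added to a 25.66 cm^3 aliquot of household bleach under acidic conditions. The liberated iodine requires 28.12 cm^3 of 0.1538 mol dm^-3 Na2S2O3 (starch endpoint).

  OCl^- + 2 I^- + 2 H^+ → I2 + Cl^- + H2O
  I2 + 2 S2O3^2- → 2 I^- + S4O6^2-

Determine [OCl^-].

0.08427 mol/L

n(S2O3^2-) = 0.02812 × 0.1538 = 4.325 × 10^-3 mol
n(I2) = n(S2O3^2-)/2 = 2.162 × 10^-3 mol
n(OCl^-) in the aliquot = 2.162 × 10^-3 mol (1:1 ratio)
[OCl^-] = 2.162 × 10^-3 / 0.02566 = 0.08427 mol/L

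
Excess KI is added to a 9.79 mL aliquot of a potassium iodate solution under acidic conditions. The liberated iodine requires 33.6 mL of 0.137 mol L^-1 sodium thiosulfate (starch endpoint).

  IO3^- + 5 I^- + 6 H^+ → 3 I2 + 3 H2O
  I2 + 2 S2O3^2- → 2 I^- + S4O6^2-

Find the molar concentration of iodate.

n(S2O3^2-) = 0.0336 × 0.137 = 4.60 × 10^-3 mol
n(I2) = n(S2O3^2-)/2 = 2.30 × 10^-3 mol
From the 1:3 ratio, n(IO3^-) in the aliquot = 1/3 × 2.30 × 10^-3 = 7.67 × 10^-4 mol
[IO3^-] = 7.67 × 10^-4 / 0.00979 = 0.0784 mol/L

0.0784 mol/L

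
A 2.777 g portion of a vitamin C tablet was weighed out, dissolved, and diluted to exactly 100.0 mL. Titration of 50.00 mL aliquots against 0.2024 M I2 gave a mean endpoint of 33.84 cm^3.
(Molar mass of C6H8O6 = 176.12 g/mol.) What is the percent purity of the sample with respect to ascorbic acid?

86.88 %

C6H8O6 + I2 → C6H6O6 + 2 HI
n(I2) per titration = 0.03384 × 0.2024 = 6.849 × 10^-3 mol
n(C6H8O6) in each aliquot = 6.849 × 10^-3 mol (1:1 ratio)
n(C6H8O6) in the whole flask = 6.849 × 10^-3 × 100.0/50.00 = 0.01370 mol
mass of C6H8O6 = 0.01370 × 176.12 = 2.413 g
% C6H8O6 = 2.413 / 2.777 × 100 = 86.88 %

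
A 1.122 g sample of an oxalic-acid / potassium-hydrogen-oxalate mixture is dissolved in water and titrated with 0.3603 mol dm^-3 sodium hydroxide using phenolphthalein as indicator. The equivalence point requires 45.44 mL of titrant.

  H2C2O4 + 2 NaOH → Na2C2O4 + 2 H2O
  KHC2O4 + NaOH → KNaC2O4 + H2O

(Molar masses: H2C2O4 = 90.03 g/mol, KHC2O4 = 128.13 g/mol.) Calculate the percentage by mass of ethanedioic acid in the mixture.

n(NaOH) = 0.04544 × 0.3603 = 0.01637 mol
Let x = n(H2C2O4), y = n(KHC2O4).
Titrant: 2x + 1y = 0.01637;  mass: 90.03x + 128.13y = 1.122
Solving, x = 5.870 × 10^-3 mol, y = 4.632 × 10^-3 mol
mass of H2C2O4 = 5.870 × 10^-3 × 90.03 = 0.5285 g
% H2C2O4 = 0.5285 / 1.122 × 100 = 47.10 %

47.10 %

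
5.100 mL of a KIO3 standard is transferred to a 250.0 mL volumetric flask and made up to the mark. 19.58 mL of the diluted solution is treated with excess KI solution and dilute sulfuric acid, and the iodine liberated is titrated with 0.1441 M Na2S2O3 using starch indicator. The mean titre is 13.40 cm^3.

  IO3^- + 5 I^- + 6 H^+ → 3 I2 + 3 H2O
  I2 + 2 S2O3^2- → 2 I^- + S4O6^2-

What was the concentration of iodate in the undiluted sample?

0.8057 M

n(S2O3^2-) = 0.01340 × 0.1441 = 1.931 × 10^-3 mol
n(I2) = n(S2O3^2-)/2 = 9.655 × 10^-4 mol
From the 1:3 ratio, n(IO3^-) in the aliquot = 1/3 × 9.655 × 10^-4 = 3.218 × 10^-4 mol
[IO3^-]_dilute = 3.218 × 10^-4 / 0.01958 = 0.01644 mol/L
[IO3^-]_original = 0.01644 × 250.0/5.100 = 0.8057 mol/L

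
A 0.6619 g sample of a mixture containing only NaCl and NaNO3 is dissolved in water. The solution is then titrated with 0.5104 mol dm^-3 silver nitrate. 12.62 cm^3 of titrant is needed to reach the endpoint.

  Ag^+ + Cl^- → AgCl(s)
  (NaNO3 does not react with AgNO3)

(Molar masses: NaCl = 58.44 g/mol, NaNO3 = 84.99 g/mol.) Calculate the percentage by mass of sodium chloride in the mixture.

n(AgNO3) = 0.01262 × 0.5104 = 6.441 × 10^-3 mol
Let x = n(NaCl), y = n(NaNO3).
Titrant: 1x = 6.441 × 10^-3;  mass: 58.44x + 84.99y = 0.6619
Solving, x = 6.441 × 10^-3 mol, y = 3.359 × 10^-3 mol
mass of NaCl = 6.441 × 10^-3 × 58.44 = 0.3764 g
% NaCl = 0.3764 / 0.6619 × 100 = 56.87 %

56.87 %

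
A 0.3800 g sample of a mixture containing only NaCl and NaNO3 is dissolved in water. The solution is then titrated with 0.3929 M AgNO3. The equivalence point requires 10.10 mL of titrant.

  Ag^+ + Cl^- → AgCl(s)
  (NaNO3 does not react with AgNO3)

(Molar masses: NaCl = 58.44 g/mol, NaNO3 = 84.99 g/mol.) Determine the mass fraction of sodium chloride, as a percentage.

n(AgNO3) = 0.01010 × 0.3929 = 3.968 × 10^-3 mol
Let x = n(NaCl), y = n(NaNO3).
Titrant: 1x = 3.968 × 10^-3;  mass: 58.44x + 84.99y = 0.3800
Solving, x = 3.968 × 10^-3 mol, y = 1.742 × 10^-3 mol
mass of NaCl = 3.968 × 10^-3 × 58.44 = 0.2319 g
% NaCl = 0.2319 / 0.3800 × 100 = 61.03 %

61.03 %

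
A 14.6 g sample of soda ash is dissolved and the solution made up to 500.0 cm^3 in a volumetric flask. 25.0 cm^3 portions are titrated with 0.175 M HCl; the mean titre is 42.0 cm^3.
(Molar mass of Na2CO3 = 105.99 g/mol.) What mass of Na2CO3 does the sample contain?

7.79 g

Na2CO3 + 2 HCl → 2 NaCl + H2O + CO2
n(HCl) per titration = 0.0420 × 0.175 = 7.35 × 10^-3 mol
From the 1:2 ratio, n(Na2CO3) in each aliquot = 1/2 × 7.35 × 10^-3 = 3.67 × 10^-3 mol
n(Na2CO3) in the whole flask = 3.67 × 10^-3 × 500.0/25.0 = 0.0735 mol
mass of Na2CO3 = 0.0735 × 105.99 = 7.79 g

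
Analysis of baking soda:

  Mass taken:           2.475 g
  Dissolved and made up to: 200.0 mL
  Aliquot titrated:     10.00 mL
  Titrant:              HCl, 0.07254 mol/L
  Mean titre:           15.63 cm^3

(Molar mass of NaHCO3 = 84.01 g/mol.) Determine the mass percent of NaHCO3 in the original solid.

76.97 %

NaHCO3 + HCl → NaCl + H2O + CO2
n(HCl) per titration = 0.01563 × 0.07254 = 1.134 × 10^-3 mol
n(NaHCO3) in each aliquot = 1.134 × 10^-3 mol (1:1 ratio)
n(NaHCO3) in the whole flask = 1.134 × 10^-3 × 200.0/10.00 = 0.02268 mol
mass of NaHCO3 = 0.02268 × 84.01 = 1.905 g
% NaHCO3 = 1.905 / 2.475 × 100 = 76.97 %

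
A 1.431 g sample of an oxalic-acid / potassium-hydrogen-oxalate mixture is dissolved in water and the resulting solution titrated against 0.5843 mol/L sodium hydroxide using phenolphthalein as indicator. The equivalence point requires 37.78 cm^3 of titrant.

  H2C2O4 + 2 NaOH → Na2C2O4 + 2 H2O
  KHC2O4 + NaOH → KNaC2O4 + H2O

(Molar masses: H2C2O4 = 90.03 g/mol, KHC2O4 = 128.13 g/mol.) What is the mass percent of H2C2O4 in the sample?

52.89 %

n(NaOH) = 0.03778 × 0.5843 = 0.02207 mol
Let x = n(H2C2O4), y = n(KHC2O4).
Titrant: 2x + 1y = 0.02207;  mass: 90.03x + 128.13y = 1.431
Solving, x = 8.407 × 10^-3 mol, y = 5.261 × 10^-3 mol
mass of H2C2O4 = 8.407 × 10^-3 × 90.03 = 0.7569 g
% H2C2O4 = 0.7569 / 1.431 × 100 = 52.89 %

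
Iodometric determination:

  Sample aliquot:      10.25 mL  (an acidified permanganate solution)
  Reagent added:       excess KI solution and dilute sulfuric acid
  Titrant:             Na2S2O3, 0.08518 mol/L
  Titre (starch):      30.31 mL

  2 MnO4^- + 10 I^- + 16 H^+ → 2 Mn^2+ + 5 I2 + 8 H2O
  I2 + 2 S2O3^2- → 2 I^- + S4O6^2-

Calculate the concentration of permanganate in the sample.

n(S2O3^2-) = 0.03031 × 0.08518 = 2.582 × 10^-3 mol
n(I2) = n(S2O3^2-)/2 = 1.291 × 10^-3 mol
From the 2:5 ratio, n(MnO4^-) in the aliquot = 2/5 × 1.291 × 10^-3 = 5.164 × 10^-4 mol
[MnO4^-] = 5.164 × 10^-4 / 0.01025 = 0.05038 mol/L

0.05038 mol/L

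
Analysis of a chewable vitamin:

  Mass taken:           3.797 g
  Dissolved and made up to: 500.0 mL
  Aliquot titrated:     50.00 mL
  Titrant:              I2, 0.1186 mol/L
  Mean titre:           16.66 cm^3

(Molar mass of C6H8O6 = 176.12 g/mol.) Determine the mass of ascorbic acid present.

3.480 g

C6H8O6 + I2 → C6H6O6 + 2 HI
n(I2) per titration = 0.01666 × 0.1186 = 1.976 × 10^-3 mol
n(C6H8O6) in each aliquot = 1.976 × 10^-3 mol (1:1 ratio)
n(C6H8O6) in the whole flask = 1.976 × 10^-3 × 500.0/50.00 = 0.01976 mol
mass of C6H8O6 = 0.01976 × 176.12 = 3.480 g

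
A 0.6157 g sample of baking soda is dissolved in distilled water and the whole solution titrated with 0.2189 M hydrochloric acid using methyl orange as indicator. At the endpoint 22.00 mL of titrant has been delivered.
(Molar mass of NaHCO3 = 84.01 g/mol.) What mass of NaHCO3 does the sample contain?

0.4046 g

NaHCO3 + HCl → NaCl + H2O + CO2
n(HCl) = 0.02200 L × 0.2189 mol/L = 4.816 × 10^-3 mol
n(NaHCO3) = 4.816 × 10^-3 mol (1:1 ratio)
mass of NaHCO3 = 4.816 × 10^-3 × 84.01 g/mol = 0.4046 g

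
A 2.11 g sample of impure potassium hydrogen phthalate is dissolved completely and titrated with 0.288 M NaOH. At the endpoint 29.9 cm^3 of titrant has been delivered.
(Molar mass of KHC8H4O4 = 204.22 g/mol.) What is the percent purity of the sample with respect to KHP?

KHC8H4O4 + NaOH → KNaC8H4O4 + H2O
n(NaOH) = 0.0299 L × 0.288 mol/L = 8.61 × 10^-3 mol
n(KHC8H4O4) = 8.61 × 10^-3 mol (1:1 ratio)
mass of KHC8H4O4 = 8.61 × 10^-3 × 204.22 g/mol = 1.76 g
% KHC8H4O4 = 1.76 / 2.11 × 100 = 83.3 %

83.3 %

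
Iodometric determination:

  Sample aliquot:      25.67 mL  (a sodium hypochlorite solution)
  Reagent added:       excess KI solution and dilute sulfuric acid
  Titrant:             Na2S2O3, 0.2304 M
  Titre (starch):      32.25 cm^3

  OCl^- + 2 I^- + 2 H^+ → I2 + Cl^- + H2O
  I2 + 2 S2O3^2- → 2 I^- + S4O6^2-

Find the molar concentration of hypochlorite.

0.1447 M

n(S2O3^2-) = 0.03225 × 0.2304 = 7.430 × 10^-3 mol
n(I2) = n(S2O3^2-)/2 = 3.715 × 10^-3 mol
n(OCl^-) in the aliquot = 3.715 × 10^-3 mol (1:1 ratio)
[OCl^-] = 3.715 × 10^-3 / 0.02567 = 0.1447 mol/L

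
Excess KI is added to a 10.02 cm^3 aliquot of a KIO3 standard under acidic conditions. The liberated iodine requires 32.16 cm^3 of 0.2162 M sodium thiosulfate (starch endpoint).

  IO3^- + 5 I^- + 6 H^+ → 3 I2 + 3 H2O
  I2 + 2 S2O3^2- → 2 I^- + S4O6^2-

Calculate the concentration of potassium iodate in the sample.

n(S2O3^2-) = 0.03216 × 0.2162 = 6.953 × 10^-3 mol
n(I2) = n(S2O3^2-)/2 = 3.476 × 10^-3 mol
From the 1:3 ratio, n(IO3^-) in the aliquot = 1/3 × 3.476 × 10^-3 = 1.159 × 10^-3 mol
[IO3^-] = 1.159 × 10^-3 / 0.01002 = 0.1157 mol/L

0.1157 M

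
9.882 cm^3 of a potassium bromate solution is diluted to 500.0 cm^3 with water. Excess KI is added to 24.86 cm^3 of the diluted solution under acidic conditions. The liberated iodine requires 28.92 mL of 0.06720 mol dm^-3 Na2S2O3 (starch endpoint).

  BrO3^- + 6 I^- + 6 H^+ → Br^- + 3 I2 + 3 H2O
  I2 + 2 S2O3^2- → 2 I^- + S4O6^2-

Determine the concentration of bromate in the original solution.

n(S2O3^2-) = 0.02892 × 0.06720 = 1.943 × 10^-3 mol
n(I2) = n(S2O3^2-)/2 = 9.717 × 10^-4 mol
From the 1:3 ratio, n(BrO3^-) in the aliquot = 1/3 × 9.717 × 10^-4 = 3.239 × 10^-4 mol
[BrO3^-]_dilute = 3.239 × 10^-4 / 0.02486 = 0.01303 mol/L
[BrO3^-]_original = 0.01303 × 500.0/9.882 = 0.6592 mol/L

0.6592 mol/L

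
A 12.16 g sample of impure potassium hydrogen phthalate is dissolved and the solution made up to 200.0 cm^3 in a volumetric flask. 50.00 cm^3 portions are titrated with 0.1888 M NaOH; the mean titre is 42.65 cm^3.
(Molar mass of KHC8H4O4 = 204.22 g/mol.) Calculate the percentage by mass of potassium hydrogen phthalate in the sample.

KHC8H4O4 + NaOH → KNaC8H4O4 + H2O
n(NaOH) per titration = 0.04265 × 0.1888 = 8.052 × 10^-3 mol
n(KHC8H4O4) in each aliquot = 8.052 × 10^-3 mol (1:1 ratio)
n(KHC8H4O4) in the whole flask = 8.052 × 10^-3 × 200.0/50.00 = 0.03221 mol
mass of KHC8H4O4 = 0.03221 × 204.22 = 6.578 g
% KHC8H4O4 = 6.578 / 12.16 × 100 = 54.09 %

54.09 %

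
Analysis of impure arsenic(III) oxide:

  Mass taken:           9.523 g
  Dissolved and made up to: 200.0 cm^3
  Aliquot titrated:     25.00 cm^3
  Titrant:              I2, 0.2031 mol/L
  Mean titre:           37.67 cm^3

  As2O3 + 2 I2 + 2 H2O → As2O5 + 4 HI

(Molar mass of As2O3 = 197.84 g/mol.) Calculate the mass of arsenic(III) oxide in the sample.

6.055 g

n(I2) per titration = 0.03767 × 0.2031 = 7.651 × 10^-3 mol
From the 1:2 ratio, n(As2O3) in each aliquot = 1/2 × 7.651 × 10^-3 = 3.825 × 10^-3 mol
n(As2O3) in the whole flask = 3.825 × 10^-3 × 200.0/25.00 = 0.03060 mol
mass of As2O3 = 0.03060 × 197.84 = 6.055 g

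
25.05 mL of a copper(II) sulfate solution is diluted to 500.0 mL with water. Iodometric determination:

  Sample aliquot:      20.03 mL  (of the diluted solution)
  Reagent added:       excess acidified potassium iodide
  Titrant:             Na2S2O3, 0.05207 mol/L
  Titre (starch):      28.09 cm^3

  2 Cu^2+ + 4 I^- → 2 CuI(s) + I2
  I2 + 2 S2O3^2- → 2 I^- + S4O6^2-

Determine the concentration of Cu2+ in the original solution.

1.458 mol/L

n(S2O3^2-) = 0.02809 × 0.05207 = 1.463 × 10^-3 mol
n(I2) = n(S2O3^2-)/2 = 7.313 × 10^-4 mol
From the 2:1 ratio, n(Cu2+) in the aliquot = 2/1 × 7.313 × 10^-4 = 1.463 × 10^-3 mol
[Cu2+]_dilute = 1.463 × 10^-3 / 0.02003 = 0.07302 mol/L
[Cu2+]_original = 0.07302 × 500.0/25.05 = 1.458 mol/L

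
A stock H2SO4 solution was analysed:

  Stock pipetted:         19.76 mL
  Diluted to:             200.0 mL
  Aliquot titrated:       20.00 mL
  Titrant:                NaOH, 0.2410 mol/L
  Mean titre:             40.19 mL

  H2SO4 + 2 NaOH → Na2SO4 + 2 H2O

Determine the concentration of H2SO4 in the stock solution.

2.451 mol/L

n(NaOH) = 0.04019 × 0.2410 = 9.686 × 10^-3 mol
From the 1:2 ratio, n(H2SO4) in the aliquot = 1/2 × 9.686 × 10^-3 = 4.843 × 10^-3 mol
[H2SO4]_dilute = 4.843 × 10^-3 / 0.02000 = 0.2421 mol/L
Dilution factor = 200.0 / 19.76 = 10.12
[H2SO4]_stock = 0.2421 × 10.12 = 2.451 mol/L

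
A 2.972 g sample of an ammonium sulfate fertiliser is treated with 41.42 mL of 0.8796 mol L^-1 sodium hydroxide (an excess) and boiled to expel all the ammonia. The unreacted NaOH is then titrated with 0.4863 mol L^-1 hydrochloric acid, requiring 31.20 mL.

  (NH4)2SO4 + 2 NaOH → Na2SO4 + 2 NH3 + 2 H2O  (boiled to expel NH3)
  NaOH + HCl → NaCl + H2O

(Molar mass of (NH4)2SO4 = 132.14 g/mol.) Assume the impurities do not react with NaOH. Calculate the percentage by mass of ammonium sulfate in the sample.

n(NaOH) added = 0.04142 × 0.8796 = 0.03643 mol
n(HCl) used in back-titration = 0.03120 × 0.4863 = 0.01517 mol
n(NaOH) left over = 0.01517 mol (1:1 ratio)
n(NaOH) consumed by analyte = 0.03643 − 0.01517 = 0.02126 mol
From the 1:2 ratio, n((NH4)2SO4) = 1/2 × 0.02126 = 0.01063 mol
mass of (NH4)2SO4 = 0.01063 × 132.14 = 1.405 g
% (NH4)2SO4 = 1.405 / 2.972 × 100 = 47.26 %

47.26 %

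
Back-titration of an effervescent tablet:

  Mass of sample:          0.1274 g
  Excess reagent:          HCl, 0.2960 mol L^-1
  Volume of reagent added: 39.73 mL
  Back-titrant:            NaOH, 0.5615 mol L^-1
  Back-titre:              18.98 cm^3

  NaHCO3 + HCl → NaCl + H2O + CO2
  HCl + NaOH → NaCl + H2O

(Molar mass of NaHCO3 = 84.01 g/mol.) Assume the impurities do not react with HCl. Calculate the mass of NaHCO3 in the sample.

0.09265 g

n(HCl) added = 0.03973 × 0.2960 = 0.01176 mol
n(NaOH) used in back-titration = 0.01898 × 0.5615 = 0.01066 mol
n(HCl) left over = 0.01066 mol (1:1 ratio)
n(HCl) consumed by analyte = 0.01176 − 0.01066 = 1.103 × 10^-3 mol
n(NaHCO3) = 1.103 × 10^-3 mol (1:1 ratio)
mass of NaHCO3 = 1.103 × 10^-3 × 84.01 = 0.09265 g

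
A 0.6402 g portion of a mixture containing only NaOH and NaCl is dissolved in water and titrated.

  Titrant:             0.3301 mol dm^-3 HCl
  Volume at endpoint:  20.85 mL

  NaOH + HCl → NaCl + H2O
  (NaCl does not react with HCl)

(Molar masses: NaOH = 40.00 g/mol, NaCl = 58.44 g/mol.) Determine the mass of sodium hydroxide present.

0.2753 g

n(HCl) = 0.02085 × 0.3301 = 6.883 × 10^-3 mol
Let x = n(NaOH), y = n(NaCl).
Titrant: 1x = 6.883 × 10^-3;  mass: 40.00x + 58.44y = 0.6402
Solving, x = 6.883 × 10^-3 mol, y = 6.244 × 10^-3 mol
mass of NaOH = 6.883 × 10^-3 × 40.00 = 0.2753 g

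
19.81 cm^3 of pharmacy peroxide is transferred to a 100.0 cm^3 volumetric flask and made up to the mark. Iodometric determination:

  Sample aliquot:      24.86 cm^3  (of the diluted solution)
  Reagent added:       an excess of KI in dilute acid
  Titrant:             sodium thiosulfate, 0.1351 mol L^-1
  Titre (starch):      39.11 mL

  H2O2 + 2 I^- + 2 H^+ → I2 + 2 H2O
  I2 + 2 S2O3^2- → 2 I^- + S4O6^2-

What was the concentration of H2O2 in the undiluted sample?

n(S2O3^2-) = 0.03911 × 0.1351 = 5.284 × 10^-3 mol
n(I2) = n(S2O3^2-)/2 = 2.642 × 10^-3 mol
n(H2O2) in the aliquot = 2.642 × 10^-3 mol (1:1 ratio)
[H2O2]_dilute = 2.642 × 10^-3 / 0.02486 = 0.1063 mol/L
[H2O2]_original = 0.1063 × 100.0/19.81 = 0.5364 mol/L

0.5364 mol/L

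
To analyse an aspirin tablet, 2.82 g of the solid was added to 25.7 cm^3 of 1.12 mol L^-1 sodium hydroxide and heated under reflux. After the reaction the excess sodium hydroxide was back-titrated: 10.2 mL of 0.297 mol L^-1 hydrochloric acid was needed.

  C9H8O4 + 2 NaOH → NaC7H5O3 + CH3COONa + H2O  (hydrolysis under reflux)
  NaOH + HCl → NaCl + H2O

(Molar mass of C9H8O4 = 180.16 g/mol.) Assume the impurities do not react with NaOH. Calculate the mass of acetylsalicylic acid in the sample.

2.32 g

n(NaOH) added = 0.0257 × 1.12 = 0.0288 mol
n(HCl) used in back-titration = 0.0102 × 0.297 = 3.03 × 10^-3 mol
n(NaOH) left over = 3.03 × 10^-3 mol (1:1 ratio)
n(NaOH) consumed by analyte = 0.0288 − 3.03 × 10^-3 = 0.0258 mol
From the 1:2 ratio, n(C9H8O4) = 1/2 × 0.0258 = 0.0129 mol
mass of C9H8O4 = 0.0129 × 180.16 = 2.32 g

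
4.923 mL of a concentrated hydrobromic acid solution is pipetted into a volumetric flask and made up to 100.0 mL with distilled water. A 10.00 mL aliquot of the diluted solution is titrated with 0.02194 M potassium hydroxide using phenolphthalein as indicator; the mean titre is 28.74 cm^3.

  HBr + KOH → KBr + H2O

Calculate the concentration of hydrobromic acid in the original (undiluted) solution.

1.281 M

n(KOH) = 0.02874 × 0.02194 = 6.306 × 10^-4 mol
n(HBr) in the aliquot = 6.306 × 10^-4 mol (1:1 ratio)
[HBr]_dilute = 6.306 × 10^-4 / 0.01000 = 0.06306 mol/L
Dilution factor = 100.0 / 4.923 = 20.31
[HBr]_stock = 0.06306 × 20.31 = 1.281 mol/L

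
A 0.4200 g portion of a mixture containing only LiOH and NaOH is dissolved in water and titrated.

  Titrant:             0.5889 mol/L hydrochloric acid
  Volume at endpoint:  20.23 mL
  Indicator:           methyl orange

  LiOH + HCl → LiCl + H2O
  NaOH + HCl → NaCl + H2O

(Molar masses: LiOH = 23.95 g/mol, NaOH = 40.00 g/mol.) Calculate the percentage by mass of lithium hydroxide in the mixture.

n(HCl) = 0.02023 × 0.5889 = 0.01191 mol
Let x = n(LiOH), y = n(NaOH).
Titrant: 1x + 1y = 0.01191;  mass: 23.95x + 40.00y = 0.4200
Solving, x = 3.523 × 10^-3 mol, y = 8.391 × 10^-3 mol
mass of LiOH = 3.523 × 10^-3 × 23.95 = 0.08437 g
% LiOH = 0.08437 / 0.4200 × 100 = 20.09 %

20.09 %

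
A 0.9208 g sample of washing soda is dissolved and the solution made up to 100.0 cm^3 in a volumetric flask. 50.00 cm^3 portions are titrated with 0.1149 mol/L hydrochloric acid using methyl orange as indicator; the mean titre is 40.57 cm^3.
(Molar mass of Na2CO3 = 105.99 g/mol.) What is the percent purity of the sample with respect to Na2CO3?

Na2CO3 + 2 HCl → 2 NaCl + H2O + CO2
n(HCl) per titration = 0.04057 × 0.1149 = 4.661 × 10^-3 mol
From the 1:2 ratio, n(Na2CO3) in each aliquot = 1/2 × 4.661 × 10^-3 = 2.331 × 10^-3 mol
n(Na2CO3) in the whole flask = 2.331 × 10^-3 × 100.0/50.00 = 4.661 × 10^-3 mol
mass of Na2CO3 = 4.661 × 10^-3 × 105.99 = 0.4941 g
% Na2CO3 = 0.4941 / 0.9208 × 100 = 53.66 %

53.66 %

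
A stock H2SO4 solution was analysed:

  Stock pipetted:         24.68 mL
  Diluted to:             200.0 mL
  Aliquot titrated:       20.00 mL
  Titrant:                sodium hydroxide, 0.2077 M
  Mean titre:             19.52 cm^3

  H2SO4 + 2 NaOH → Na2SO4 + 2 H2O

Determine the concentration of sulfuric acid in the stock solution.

0.8214 M

n(NaOH) = 0.01952 × 0.2077 = 4.054 × 10^-3 mol
From the 1:2 ratio, n(H2SO4) in the aliquot = 1/2 × 4.054 × 10^-3 = 2.027 × 10^-3 mol
[H2SO4]_dilute = 2.027 × 10^-3 / 0.02000 = 0.1014 mol/L
Dilution factor = 200.0 / 24.68 = 8.104
[H2SO4]_stock = 0.1014 × 8.104 = 0.8214 mol/L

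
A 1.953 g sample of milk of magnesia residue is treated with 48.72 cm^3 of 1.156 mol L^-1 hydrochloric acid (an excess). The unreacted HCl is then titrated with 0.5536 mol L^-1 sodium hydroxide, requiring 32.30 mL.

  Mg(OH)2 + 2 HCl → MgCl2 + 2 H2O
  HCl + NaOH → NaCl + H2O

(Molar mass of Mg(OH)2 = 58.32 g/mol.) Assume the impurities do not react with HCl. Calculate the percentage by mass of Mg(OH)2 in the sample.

n(HCl) added = 0.04872 × 1.156 = 0.05632 mol
n(NaOH) used in back-titration = 0.03230 × 0.5536 = 0.01788 mol
n(HCl) left over = 0.01788 mol (1:1 ratio)
n(HCl) consumed by analyte = 0.05632 − 0.01788 = 0.03844 mol
From the 1:2 ratio, n(Mg(OH)2) = 1/2 × 0.03844 = 0.01922 mol
mass of Mg(OH)2 = 0.01922 × 58.32 = 1.121 g
% Mg(OH)2 = 1.121 / 1.953 × 100 = 57.39 %

57.39 %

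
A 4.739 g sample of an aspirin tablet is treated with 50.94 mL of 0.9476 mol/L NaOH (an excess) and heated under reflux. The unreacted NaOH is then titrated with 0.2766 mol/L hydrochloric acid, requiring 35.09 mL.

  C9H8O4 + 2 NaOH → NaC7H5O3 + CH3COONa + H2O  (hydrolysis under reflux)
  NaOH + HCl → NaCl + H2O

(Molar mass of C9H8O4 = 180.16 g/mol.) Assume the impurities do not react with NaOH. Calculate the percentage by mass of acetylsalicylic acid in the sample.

73.30 %

n(NaOH) added = 0.05094 × 0.9476 = 0.04827 mol
n(HCl) used in back-titration = 0.03509 × 0.2766 = 9.706 × 10^-3 mol
n(NaOH) left over = 9.706 × 10^-3 mol (1:1 ratio)
n(NaOH) consumed by analyte = 0.04827 − 9.706 × 10^-3 = 0.03856 mol
From the 1:2 ratio, n(C9H8O4) = 1/2 × 0.03856 = 0.01928 mol
mass of C9H8O4 = 0.01928 × 180.16 = 3.474 g
% C9H8O4 = 3.474 / 4.739 × 100 = 73.30 %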